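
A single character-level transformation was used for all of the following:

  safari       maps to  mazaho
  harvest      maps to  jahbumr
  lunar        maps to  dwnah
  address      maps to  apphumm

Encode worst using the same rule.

s(18)→m(12) and a(0)→a(0) fit y≡5x+0 (mod 26); the inverse of 5 mod 26 is 21. This is an affine cipher: with a=0,…,z=25, each position x becomes (5x+0) mod 26.
For worst: w(22)→5·22+0≡6=g; o(14)→5·14+0≡18=s; r(17)→5·17+0≡7=h; s(18)→5·18+0≡12=m; t(19)→5·19+0≡17=r (all mod 26).

gshmr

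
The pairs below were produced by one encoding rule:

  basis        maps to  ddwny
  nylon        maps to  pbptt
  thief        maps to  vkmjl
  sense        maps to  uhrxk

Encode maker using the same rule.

In basis: b→d is +2, a→d is +3, s→w is +4, i→n is +5 — the shift increases by 1 each position. The shift increases by 1 at each position, starting from +2: 2, 3, 4, ….
Applying it to maker: m+2=o, a+3=d, k+4=o, e+5=j, r+6=x.

odojx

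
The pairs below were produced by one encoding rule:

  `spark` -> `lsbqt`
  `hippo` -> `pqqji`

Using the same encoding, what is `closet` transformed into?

uftpmd

The output letters match the input read backwards, each shifted +1: spark reversed is kraps. The word is reversed, then every letter is shifted forward by 1.
For closet: reverse → tesolc; then shift: t+1=u, e+1=f, s+1=t, o+1=p, l+1=m, c+1=d.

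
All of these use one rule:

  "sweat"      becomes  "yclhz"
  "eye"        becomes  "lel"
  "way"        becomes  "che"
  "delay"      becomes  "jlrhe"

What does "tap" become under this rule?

The shift depends on letter class: consonant s→y is +6, but vowel e→l is +7. Two shifts are in play — +7 for a/e/i/o/u, +6 for every other letter.
For tap: t(cons)+6=z, a(vowel)+7=h, p(cons)+6=v.

zhv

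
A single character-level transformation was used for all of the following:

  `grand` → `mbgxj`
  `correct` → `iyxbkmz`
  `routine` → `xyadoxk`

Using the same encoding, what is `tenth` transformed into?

zotdn

Shifts by position in grand: pos 0: g→m (+6), pos 1: r→b (+10), pos 2: a→g (+6), pos 3: n→x (+10) — repeating every 2. The shifts repeat in a cycle of length 2: positions 0,1,… shift by +6, +10, then the pattern repeats.
On tenth: t+6=z, e+10=o, n+6=t, t+10=d, h+6=n.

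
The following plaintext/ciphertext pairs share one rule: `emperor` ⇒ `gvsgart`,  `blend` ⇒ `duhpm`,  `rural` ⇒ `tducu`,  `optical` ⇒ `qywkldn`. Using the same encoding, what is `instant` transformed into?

It's a Vigenère-style cipher with numeric key [2,9,3]: position i shifts by key[i mod 3].
On instant: i+2=k, n+9=w, s+3=v, t+2=v, a+9=j, n+3=q, t+2=v.

kwvvjqv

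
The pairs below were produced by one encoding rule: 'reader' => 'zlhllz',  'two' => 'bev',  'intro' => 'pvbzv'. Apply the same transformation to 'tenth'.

blvbp

The shift depends on letter class: consonant r→z is +8, but vowel e→l is +7. Vowels shift forward by 7 and consonants shift forward by 8.
For tenth: t(cons)+8=b, e(vowel)+7=l, n(cons)+8=v, t(cons)+8=b, h(cons)+8=p.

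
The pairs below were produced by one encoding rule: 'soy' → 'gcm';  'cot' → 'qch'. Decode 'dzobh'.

plant

Compare letters: s→g is +14, o→c is +14, y→m is +14 — a constant shift. This is a Caesar cipher with shift 14.
Undoing it on dzobh: d−14=p, z−14=l, o−14=a, b−14=n, h−14=t.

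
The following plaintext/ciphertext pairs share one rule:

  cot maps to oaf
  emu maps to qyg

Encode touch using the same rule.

Compare letters: c→o is +12, o→a is +12, t→f is +12 — a constant shift. Every letter moves 12 places later in the alphabet, wrapping around z→a.
For touch: t+12=f, o+12=a, u+12=g, c+12=o, h+12=t.

fagot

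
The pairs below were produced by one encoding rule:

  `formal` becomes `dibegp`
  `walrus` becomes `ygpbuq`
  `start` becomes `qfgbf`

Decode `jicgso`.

f(5)→d(3) and o(14)→i(8) fit y≡15x+6 (mod 26); the inverse of 15 mod 26 is 7. This is an affine cipher: with a=0,…,z=25, each position x becomes (15x+6) mod 26.
Decoding jicgso: j(9)→7·(9−6)≡21=v; i(8)→7·(8−6)≡14=o; c(2)→7·(2−6)≡24=y; g(6)→7·(6−6)≡0=a; s(18)→7·(18−6)≡6=g; o(14)→7·(14−6)≡4=e (all mod 26).

voyage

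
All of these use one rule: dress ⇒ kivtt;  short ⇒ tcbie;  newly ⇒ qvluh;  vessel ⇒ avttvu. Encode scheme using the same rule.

d(3)→k(10) and r(17)→i(8) fit y≡11x+3 (mod 26); the inverse of 11 mod 26 is 19. This is an affine cipher: with a=0,…,z=25, each position x becomes (11x+3) mod 26.
Applying it to scheme: s(18)→11·18+3≡19=t; c(2)→11·2+3≡25=z; h(7)→11·7+3≡2=c; e(4)→11·4+3≡21=v; m(12)→11·12+3≡5=f; e(4)→11·4+3≡21=v (all mod 26).

tzcvfv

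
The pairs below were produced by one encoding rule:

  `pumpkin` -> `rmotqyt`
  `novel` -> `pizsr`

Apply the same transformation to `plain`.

Read the word backwards and shift each letter +4.
For plain: reverse → nialp; then shift: n+4=r, i+4=m, a+4=e, l+4=p, p+4=t.

rmept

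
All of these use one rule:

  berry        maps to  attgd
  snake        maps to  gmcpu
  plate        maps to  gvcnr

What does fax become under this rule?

The output letters match the input read backwards, each shifted +2: berry reversed is yrreb. The word is reversed, then every letter is shifted forward by 2.
Applying it to fax: reverse → xaf; then shift: x+2=z, a+2=c, f+2=h.

zch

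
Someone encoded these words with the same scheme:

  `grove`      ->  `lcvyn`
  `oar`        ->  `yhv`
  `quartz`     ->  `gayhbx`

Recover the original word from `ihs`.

The output letters match the input read backwards, each shifted +7: grove reversed is evorg. Read the word backwards and shift each letter +7.
Undoing it on ihs: shift back: i−7=b, h−7=a, s−7=l → bal; then reverse → lab.

lab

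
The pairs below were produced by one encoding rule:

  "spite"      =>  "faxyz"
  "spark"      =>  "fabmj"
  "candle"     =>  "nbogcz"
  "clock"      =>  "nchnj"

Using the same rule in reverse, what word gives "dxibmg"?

s(18)→f(5) and p(15)→a(0) fit y≡19x+1 (mod 26); the inverse of 19 mod 26 is 11. Treating letters as 0–25, the rule is x ↦ 19x + 1 (mod 26).
Reversing it on dxibmg: d(3)→11·(3−1)≡22=w; x(23)→11·(23−1)≡8=i; i(8)→11·(8−1)≡25=z; b(1)→11·(1−1)≡0=a; m(12)→11·(12−1)≡17=r; g(6)→11·(6−1)≡3=d (all mod 26).

wizard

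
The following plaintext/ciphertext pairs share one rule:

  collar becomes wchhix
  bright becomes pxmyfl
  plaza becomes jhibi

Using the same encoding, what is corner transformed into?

wcxvkx

c(2)→w(22) and o(14)→c(2) fit y≡7x+8 (mod 26); the inverse of 7 mod 26 is 15. Each letter's alphabet position (a=0..z=25) is mapped through 7·x+8 mod 26 — an affine cipher.
Applying it to corner: c(2)→7·2+8≡22=w; o(14)→7·14+8≡2=c; r(17)→7·17+8≡23=x; n(13)→7·13+8≡21=v; e(4)→7·4+8≡10=k; r(17)→7·17+8≡23=x (all mod 26).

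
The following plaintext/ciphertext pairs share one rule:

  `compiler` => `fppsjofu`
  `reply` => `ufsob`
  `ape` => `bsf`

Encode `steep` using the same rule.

vwffs

The shift depends on letter class: consonant c→f is +3, but vowel o→p is +1. The rule splits by letter class: vowels +1, consonants +3.
Applying it to steep: s(cons)+3=v, t(cons)+3=w, e(vowel)+1=f, e(vowel)+1=f, p(cons)+3=s.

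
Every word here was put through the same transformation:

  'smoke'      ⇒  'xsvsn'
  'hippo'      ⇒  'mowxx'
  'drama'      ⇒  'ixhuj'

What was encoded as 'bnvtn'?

In smoke: s→x is +5, m→s is +6, o→v is +7, k→s is +8 — the shift increases by 1 each position. Each letter shifts forward by (position + 5), i.e. 5, 6, 7, … — the shift grows by one for each successive letter.
Decoding bnvtn: b−5=w, n−6=h, v−7=o, t−8=l, n−9=e.

whole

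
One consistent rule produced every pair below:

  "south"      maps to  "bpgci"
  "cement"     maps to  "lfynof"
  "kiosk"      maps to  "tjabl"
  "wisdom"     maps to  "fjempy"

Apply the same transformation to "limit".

ujyru

It's a Vigenère-style cipher with numeric key [9,1,12]: position i shifts by key[i mod 3].
Applying it to limit: l+9=u, i+1=j, m+12=y, i+9=r, t+1=u.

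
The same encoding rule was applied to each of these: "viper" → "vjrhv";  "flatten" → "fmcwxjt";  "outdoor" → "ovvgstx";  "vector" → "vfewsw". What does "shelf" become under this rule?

Letter i (0-indexed) is shifted by i+0, so successive shifts are 0, 1, 2, ….
For shelf: s+0=s, h+1=i, e+2=g, l+3=o, f+4=j.

sigoj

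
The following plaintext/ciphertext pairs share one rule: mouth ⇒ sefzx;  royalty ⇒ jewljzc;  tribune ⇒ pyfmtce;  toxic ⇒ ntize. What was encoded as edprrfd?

The output letters match the input read backwards, each shifted +11: mouth reversed is htuom. The word is reversed, then every letter is shifted forward by 11.
Undoing it on edprrfd: shift back: e−11=t, d−11=s, p−11=e, r−11=g, r−11=g, f−11=u, d−11=s → tseggus; then reverse → suggest.

suggest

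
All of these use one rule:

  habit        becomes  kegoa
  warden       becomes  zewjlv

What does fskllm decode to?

In habit: h→k is +3, a→e is +4, b→g is +5, i→o is +6 — the shift increases by 1 each position. Letter i (0-indexed) is shifted by i+3, so successive shifts are 3, 4, 5, ….
Undoing it on fskllm: f−3=c, s−4=o, k−5=f, l−6=f, l−7=e, m−8=e.

coffee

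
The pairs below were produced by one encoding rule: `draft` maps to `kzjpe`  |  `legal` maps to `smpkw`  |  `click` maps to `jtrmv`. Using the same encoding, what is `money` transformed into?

twwoj

In draft: d→k is +7, r→z is +8, a→j is +9, f→p is +10 — the shift increases by 1 each position. Each letter shifts forward by (position + 7), i.e. 7, 8, 9, … — the shift grows by one for each successive letter.
For money: m+7=t, o+8=w, n+9=w, e+10=o, y+11=j.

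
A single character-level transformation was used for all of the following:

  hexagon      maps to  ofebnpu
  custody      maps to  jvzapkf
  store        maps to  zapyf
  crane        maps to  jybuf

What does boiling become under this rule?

ipjsjun

The shift depends on letter class: consonant h→o is +7, but vowel e→f is +1. Vowels shift forward by 1 and consonants shift forward by 7.
On boiling: b(cons)+7=i, o(vowel)+1=p, i(vowel)+1=j, l(cons)+7=s, i(vowel)+1=j, n(cons)+7=u, g(cons)+7=n.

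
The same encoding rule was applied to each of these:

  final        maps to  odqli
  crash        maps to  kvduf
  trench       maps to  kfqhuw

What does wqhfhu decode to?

recent

The output letters match the input read backwards, each shifted +3: final reversed is lanif. The word is reversed, then every letter is shifted forward by 3.
Undoing it on wqhfhu: shift back: w−3=t, q−3=n, h−3=e, f−3=c, h−3=e, u−3=r → tnecer; then reverse → recent.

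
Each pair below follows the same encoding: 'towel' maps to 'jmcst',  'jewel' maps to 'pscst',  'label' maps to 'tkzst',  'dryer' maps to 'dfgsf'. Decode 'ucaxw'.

t(19)→j(9) and o(14)→m(12) fit y≡15x+10 (mod 26); the inverse of 15 mod 26 is 7. Each letter's alphabet position (a=0..z=25) is mapped through 15·x+10 mod 26 — an affine cipher.
Reversing it on ucaxw: u(20)→7·(20−10)≡18=s; c(2)→7·(2−10)≡22=w; a(0)→7·(0−10)≡8=i; x(23)→7·(23−10)≡13=n; w(22)→7·(22−10)≡6=g (all mod 26).

swing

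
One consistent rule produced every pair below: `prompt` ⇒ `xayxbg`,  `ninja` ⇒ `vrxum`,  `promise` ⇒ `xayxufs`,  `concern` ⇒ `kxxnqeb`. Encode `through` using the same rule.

In prompt: p→x is +8, r→a is +9, o→y is +10, m→x is +11 — the shift increases by 1 each position. Each letter shifts forward by (position + 8), i.e. 8, 9, 10, … — the shift grows by one for each successive letter.
For through: t+8=b, h+9=q, r+10=b, o+11=z, u+12=g, g+13=t, h+14=v.

bqbzgtv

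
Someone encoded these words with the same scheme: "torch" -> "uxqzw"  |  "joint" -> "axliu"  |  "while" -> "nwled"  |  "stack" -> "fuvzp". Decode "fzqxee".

scroll

t(19)→u(20) and o(14)→x(23) fit y≡15x+21 (mod 26); the inverse of 15 mod 26 is 7. This is an affine cipher: with a=0,…,z=25, each position x becomes (15x+21) mod 26.
Undoing it on fzqxee: f(5)→7·(5−21)≡18=s; z(25)→7·(25−21)≡2=c; q(16)→7·(16−21)≡17=r; x(23)→7·(23−21)≡14=o; e(4)→7·(4−21)≡11=l; e(4)→7·(4−21)≡11=l (all mod 26).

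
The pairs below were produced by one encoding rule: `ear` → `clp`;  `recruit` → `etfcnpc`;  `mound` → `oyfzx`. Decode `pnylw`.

The output letters match the input read backwards, each shifted +11: ear reversed is rae. Two steps: reverse the string, then apply a Caesar shift of +11.
Undoing it on pnylw: shift back: p−11=e, n−11=c, y−11=n, l−11=a, w−11=l → ecnal; then reverse → lance.

lance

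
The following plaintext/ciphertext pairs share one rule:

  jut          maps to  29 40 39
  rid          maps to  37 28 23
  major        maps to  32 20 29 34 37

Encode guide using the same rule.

26 40 28 23 24

j is letter #10 and maps to 29: an offset of 19. Each letter is replaced by its alphabet position (a=1..z=26) + 19.
Applying it to guide: g=7→26, u=21→40, i=9→28, d=4→23, e=5→24.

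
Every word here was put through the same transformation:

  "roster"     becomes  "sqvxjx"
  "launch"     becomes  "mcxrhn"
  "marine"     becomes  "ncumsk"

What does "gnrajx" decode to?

flower

Letter i (0-indexed) is shifted by i+1, so successive shifts are 1, 2, 3, ….
Undoing it on gnrajx: g−1=f, n−2=l, r−3=o, a−4=w, j−5=e, x−6=r.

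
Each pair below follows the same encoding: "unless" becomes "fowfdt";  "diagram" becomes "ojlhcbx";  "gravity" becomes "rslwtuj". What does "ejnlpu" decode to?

Shifts by position in unless: pos 0: u→f (+11), pos 1: n→o (+1), pos 2: l→w (+11), pos 3: e→f (+1) — repeating every 2. A repeating key of period 2 is used — shifts +11, +1 over and over.
Decoding ejnlpu: e−11=t, j−1=i, n−11=c, l−1=k, p−11=e, u−1=t.

ticket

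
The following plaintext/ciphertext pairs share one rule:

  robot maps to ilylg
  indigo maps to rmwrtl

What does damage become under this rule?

wznztv

Each letter is replaced by its mirror in the alphabet: a↔z, b↔y, c↔x, and so on (the Atbash cipher).
Applying it to damage: d↔w, a↔z, m↔n, a↔z, g↔t, e↔v.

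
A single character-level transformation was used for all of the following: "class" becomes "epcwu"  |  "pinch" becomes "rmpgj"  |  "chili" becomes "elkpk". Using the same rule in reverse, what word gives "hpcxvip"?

Shifts by position in class: pos 0: c→e (+2), pos 1: l→p (+4), pos 2: a→c (+2), pos 3: s→w (+4) — repeating every 2. It's a Vigenère-style cipher with numeric key [2,4]: position i shifts by key[i mod 2].
Reversing it on hpcxvip: h−2=f, p−4=l, c−2=a, x−4=t, v−2=t, i−4=e, p−2=n.

flatten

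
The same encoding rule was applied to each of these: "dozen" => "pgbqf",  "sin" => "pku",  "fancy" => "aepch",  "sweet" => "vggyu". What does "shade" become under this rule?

Read the word backwards and shift each letter +2.
Applying it to shade: reverse → edahs; then shift: e+2=g, d+2=f, a+2=c, h+2=j, s+2=u.

gfcju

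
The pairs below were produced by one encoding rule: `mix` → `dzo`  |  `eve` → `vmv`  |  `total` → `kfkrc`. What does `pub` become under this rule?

gls

Compare letters: m→d is +17, i→z is +17, x→o is +17 — a constant shift. It's a constant shift of +17 (ROT17).
For pub: p+17=g, u+17=l, b+17=s.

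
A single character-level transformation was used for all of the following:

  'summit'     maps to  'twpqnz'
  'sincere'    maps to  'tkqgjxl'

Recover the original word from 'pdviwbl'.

In summit: s→t is +1, u→w is +2, m→p is +3, m→q is +4 — the shift increases by 1 each position. Letter i (0-indexed) is shifted by i+1, so successive shifts are 1, 2, 3, ….
Reversing it on pdviwbl: p−1=o, d−2=b, v−3=s, i−4=e, w−5=r, b−6=v, l−7=e.

observe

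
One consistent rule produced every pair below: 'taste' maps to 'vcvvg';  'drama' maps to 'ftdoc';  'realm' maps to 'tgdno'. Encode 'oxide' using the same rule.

Shifts by position in taste: pos 0: t→v (+2), pos 1: a→c (+2), pos 2: s→v (+3), pos 3: t→v (+2), pos 4: e→g (+2) — repeating every 3. The shifts repeat in a cycle of length 3: positions 0,1,… shift by +2, +2, +3, then the pattern repeats.
For oxide: o+2=q, x+2=z, i+3=l, d+2=f, e+2=g.

qzlfg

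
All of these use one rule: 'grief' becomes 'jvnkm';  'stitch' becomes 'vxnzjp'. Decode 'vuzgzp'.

squash

In grief: g→j is +3, r→v is +4, i→n is +5, e→k is +6 — the shift increases by 1 each position. The shift increases by 1 at each position, starting from +3: 3, 4, 5, ….
Reversing it on vuzgzp: v−3=s, u−4=q, z−5=u, g−6=a, z−7=s, p−8=h.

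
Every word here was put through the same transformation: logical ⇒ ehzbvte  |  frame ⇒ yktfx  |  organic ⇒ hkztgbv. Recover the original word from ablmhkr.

Compare letters: l→e is +19, o→h is +19, g→z is +19 — a constant shift. It's a constant shift of +19 (ROT19).
Decoding ablmhkr: a−19=h, b−19=i, l−19=s, m−19=t, h−19=o, k−19=r, r−19=y.

history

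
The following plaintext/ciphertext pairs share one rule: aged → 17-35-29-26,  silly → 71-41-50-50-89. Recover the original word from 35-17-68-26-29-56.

a(#1)→17 and g(#7)→35: differences scale by 3, so n = 3·pos + 14. The formula is n = 3×(alphabet index, a=1) + 14.
Undoing it on 35-17-68-26-29-56: 35→(35−14)÷3=7=g, 17→(17−14)÷3=1=a, 68→(68−14)÷3=18=r, 26→(26−14)÷3=4=d, 29→(29−14)÷3=5=e, 56→(56−14)÷3=14=n.

garden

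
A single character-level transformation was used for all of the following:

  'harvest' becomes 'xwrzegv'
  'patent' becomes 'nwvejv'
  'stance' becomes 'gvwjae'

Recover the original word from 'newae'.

peace

This is an affine cipher: with a=0,…,z=25, each position x becomes (15x+22) mod 26.
Undoing it on newae: n(13)→7·(13−22)≡15=p; e(4)→7·(4−22)≡4=e; w(22)→7·(22−22)≡0=a; a(0)→7·(0−22)≡2=c; e(4)→7·(4−22)≡4=e (all mod 26).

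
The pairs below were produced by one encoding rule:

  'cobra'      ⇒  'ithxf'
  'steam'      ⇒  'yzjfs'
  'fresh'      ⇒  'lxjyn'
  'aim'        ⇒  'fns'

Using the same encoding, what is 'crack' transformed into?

The shift depends on letter class: consonant c→i is +6, but vowel o→t is +5. The rule splits by letter class: vowels +5, consonants +6.
On crack: c(cons)+6=i, r(cons)+6=x, a(vowel)+5=f, c(cons)+6=i, k(cons)+6=q.

ixfiq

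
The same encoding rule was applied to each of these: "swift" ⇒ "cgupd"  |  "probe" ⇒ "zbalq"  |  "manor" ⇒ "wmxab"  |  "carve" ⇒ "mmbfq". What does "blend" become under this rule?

The rule splits by letter class: vowels +12, consonants +10.
On blend: b(cons)+10=l, l(cons)+10=v, e(vowel)+12=q, n(cons)+10=x, d(cons)+10=n.

lvqxn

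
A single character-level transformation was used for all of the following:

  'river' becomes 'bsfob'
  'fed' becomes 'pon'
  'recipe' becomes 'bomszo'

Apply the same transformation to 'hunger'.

rexqob

Compare letters: r→b is +10, i→s is +10, v→f is +10 — a constant shift. Every letter moves 10 places later in the alphabet, wrapping around z→a.
On hunger: h+10=r, u+10=e, n+10=x, g+10=q, e+10=o, r+10=b.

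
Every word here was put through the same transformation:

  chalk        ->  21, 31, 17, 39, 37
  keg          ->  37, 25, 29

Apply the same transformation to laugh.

The formula is n = 2×(alphabet index, a=1) + 15.
For laugh: l=12→39, a=1→17, u=21→57, g=7→29, h=8→31.

39, 17, 57, 29, 31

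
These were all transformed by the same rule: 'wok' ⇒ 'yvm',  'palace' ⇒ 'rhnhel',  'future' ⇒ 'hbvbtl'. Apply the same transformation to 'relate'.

tlnhvl

The shift depends on letter class: consonant w→y is +2, but vowel o→v is +7. Vowels shift forward by 7 and consonants shift forward by 2.
For relate: r(cons)+2=t, e(vowel)+7=l, l(cons)+2=n, a(vowel)+7=h, t(cons)+2=v, e(vowel)+7=l.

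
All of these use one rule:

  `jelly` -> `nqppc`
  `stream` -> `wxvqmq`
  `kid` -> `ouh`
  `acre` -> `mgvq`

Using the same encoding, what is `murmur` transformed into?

The shift depends on letter class: consonant j→n is +4, but vowel e→q is +12. Vowels shift forward by 12 and consonants shift forward by 4.
On murmur: m(cons)+4=q, u(vowel)+12=g, r(cons)+4=v, m(cons)+4=q, u(vowel)+12=g, r(cons)+4=v.

qgvqgv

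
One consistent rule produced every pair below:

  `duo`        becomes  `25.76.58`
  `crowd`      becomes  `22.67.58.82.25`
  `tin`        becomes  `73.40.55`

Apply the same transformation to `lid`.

49.40.25

d(#4)→25 and u(#21)→76: differences scale by 3, so n = 3·pos + 13. With a=1..z=26, the number is 3·pos + 13.
For lid: l=12→49, i=9→40, d=4→25.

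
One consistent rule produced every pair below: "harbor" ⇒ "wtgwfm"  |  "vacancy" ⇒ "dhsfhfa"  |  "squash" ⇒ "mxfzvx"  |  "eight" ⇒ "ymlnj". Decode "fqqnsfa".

vanilla

The output letters match the input read backwards, each shifted +5: harbor reversed is robrah. Read the word backwards and shift each letter +5.
Undoing it on fqqnsfa: shift back: f−5=a, q−5=l, q−5=l, n−5=i, s−5=n, f−5=a, a−5=v → allinav; then reverse → vanilla.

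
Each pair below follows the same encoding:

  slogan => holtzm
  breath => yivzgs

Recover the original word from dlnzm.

Each pair mirrors across the alphabet (s↔h, l↔o, o↔l): positions sum to 25. Each letter is replaced by its mirror in the alphabet: a↔z, b↔y, c↔x, and so on (the Atbash cipher).
Decoding dlnzm: d↔w, l↔o, n↔m, z↔a, m↔n.

woman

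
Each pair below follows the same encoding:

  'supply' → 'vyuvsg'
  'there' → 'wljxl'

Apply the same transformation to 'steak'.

In supply: s→v is +3, u→y is +4, p→u is +5, p→v is +6 — the shift increases by 1 each position. Letter i (0-indexed) is shifted by i+3, so successive shifts are 3, 4, 5, ….
Applying it to steak: s+3=v, t+4=x, e+5=j, a+6=g, k+7=r.

vxjgr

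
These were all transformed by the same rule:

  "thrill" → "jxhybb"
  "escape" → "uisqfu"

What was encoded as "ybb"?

ill

This is a Caesar cipher with shift 16.
Undoing it on ybb: y−16=i, b−16=l, b−16=l.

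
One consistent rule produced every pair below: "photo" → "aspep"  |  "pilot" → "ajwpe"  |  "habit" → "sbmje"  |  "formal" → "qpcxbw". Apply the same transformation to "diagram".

ojbrcbx

The rule splits by letter class: vowels +1, consonants +11.
On diagram: d(cons)+11=o, i(vowel)+1=j, a(vowel)+1=b, g(cons)+11=r, r(cons)+11=c, a(vowel)+1=b, m(cons)+11=x.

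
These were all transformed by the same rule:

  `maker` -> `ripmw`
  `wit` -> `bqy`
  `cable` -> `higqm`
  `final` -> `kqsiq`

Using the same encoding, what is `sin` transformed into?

xqs

The shift depends on letter class: consonant m→r is +5, but vowel a→i is +8. The rule splits by letter class: vowels +8, consonants +5.
On sin: s(cons)+5=x, i(vowel)+8=q, n(cons)+5=s.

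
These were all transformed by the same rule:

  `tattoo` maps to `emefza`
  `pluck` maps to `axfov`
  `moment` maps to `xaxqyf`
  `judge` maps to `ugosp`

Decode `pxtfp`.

Shifts by position in tattoo: pos 0: t→e (+11), pos 1: a→m (+12), pos 2: t→e (+11), pos 3: t→f (+12) — repeating every 2. The shifts repeat in a cycle of length 2: positions 0,1,… shift by +11, +12, then the pattern repeats.
Decoding pxtfp: p−11=e, x−12=l, t−11=i, f−12=t, p−11=e.

elite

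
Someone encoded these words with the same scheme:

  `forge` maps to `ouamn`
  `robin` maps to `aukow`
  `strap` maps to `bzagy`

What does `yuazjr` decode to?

Shifts by position in forge: pos 0: f→o (+9), pos 1: o→u (+6), pos 2: r→a (+9), pos 3: g→m (+6) — repeating every 2. A repeating key of period 2 is used — shifts +9, +6 over and over.
Undoing it on yuazjr: y−9=p, u−6=o, a−9=r, z−6=t, j−9=a, r−6=l.

portal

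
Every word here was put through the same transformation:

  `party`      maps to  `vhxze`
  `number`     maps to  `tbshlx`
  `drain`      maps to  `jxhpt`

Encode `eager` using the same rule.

lhmlx

The rule splits by letter class: vowels +7, consonants +6.
On eager: e(vowel)+7=l, a(vowel)+7=h, g(cons)+6=m, e(vowel)+7=l, r(cons)+6=x.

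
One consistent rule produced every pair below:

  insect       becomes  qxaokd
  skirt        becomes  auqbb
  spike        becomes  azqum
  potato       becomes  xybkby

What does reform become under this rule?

Shifts by position in insect: pos 0: i→q (+8), pos 1: n→x (+10), pos 2: s→a (+8), pos 3: e→o (+10) — repeating every 2. It's a Vigenère-style cipher with numeric key [8,10]: position i shifts by key[i mod 2].
On reform: r+8=z, e+10=o, f+8=n, o+10=y, r+8=z, m+10=w.

zonyzw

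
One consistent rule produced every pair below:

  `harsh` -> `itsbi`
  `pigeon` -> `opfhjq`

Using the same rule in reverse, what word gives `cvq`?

The output letters match the input read backwards, each shifted +1: harsh reversed is hsrah. Read the word backwards and shift each letter +1.
Reversing it on cvq: shift back: c−1=b, v−1=u, q−1=p → bup; then reverse → pub.

pub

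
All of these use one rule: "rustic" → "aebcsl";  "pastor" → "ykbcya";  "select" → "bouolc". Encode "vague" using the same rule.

ekpeo

The rule splits by letter class: vowels +10, consonants +9.
Applying it to vague: v(cons)+9=e, a(vowel)+10=k, g(cons)+9=p, u(vowel)+10=e, e(vowel)+10=o.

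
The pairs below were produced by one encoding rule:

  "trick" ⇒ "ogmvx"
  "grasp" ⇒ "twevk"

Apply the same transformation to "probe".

ifsvt

The output letters match the input read backwards, each shifted +4: trick reversed is kcirt. The word is reversed, then every letter is shifted forward by 4.
For probe: reverse → eborp; then shift: e+4=i, b+4=f, o+4=s, r+4=v, p+4=t.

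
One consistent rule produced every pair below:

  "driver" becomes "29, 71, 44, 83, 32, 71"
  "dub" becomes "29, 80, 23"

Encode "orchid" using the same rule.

62, 71, 26, 41, 44, 29

Each letter becomes 3×(its alphabet position, a=1..z=26) + 17.
For orchid: o=15→62, r=18→71, c=3→26, h=8→41, i=9→44, d=4→29.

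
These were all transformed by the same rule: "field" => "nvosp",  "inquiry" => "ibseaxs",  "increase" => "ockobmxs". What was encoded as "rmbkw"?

march

The output letters match the input read backwards, each shifted +10: field reversed is dleif. Two steps: reverse the string, then apply a Caesar shift of +10.
Decoding rmbkw: shift back: r−10=h, m−10=c, b−10=r, k−10=a, w−10=m → hcram; then reverse → march.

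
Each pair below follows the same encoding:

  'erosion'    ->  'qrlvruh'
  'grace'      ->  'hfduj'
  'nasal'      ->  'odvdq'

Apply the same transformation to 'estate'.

hwdwvh

Two steps: reverse the string, then apply a Caesar shift of +3.
On estate: reverse → etatse; then shift: e+3=h, t+3=w, a+3=d, t+3=w, s+3=v, e+3=h.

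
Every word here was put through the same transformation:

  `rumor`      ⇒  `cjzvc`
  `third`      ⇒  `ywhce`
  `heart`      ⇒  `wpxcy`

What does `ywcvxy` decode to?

throat

r(17)→c(2) and u(20)→j(9) fit y≡11x+23 (mod 26); the inverse of 11 mod 26 is 19. This is an affine cipher: with a=0,…,z=25, each position x becomes (11x+23) mod 26.
Reversing it on ywcvxy: y(24)→19·(24−23)≡19=t; w(22)→19·(22−23)≡7=h; c(2)→19·(2−23)≡17=r; v(21)→19·(21−23)≡14=o; x(23)→19·(23−23)≡0=a; y(24)→19·(24−23)≡19=t (all mod 26).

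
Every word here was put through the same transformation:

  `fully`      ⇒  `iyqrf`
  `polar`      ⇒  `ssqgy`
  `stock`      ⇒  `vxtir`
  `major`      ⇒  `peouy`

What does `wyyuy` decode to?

tutor

Each letter shifts forward by (position + 3), i.e. 3, 4, 5, … — the shift grows by one for each successive letter.
Decoding wyyuy: w−3=t, y−4=u, y−5=t, u−6=o, y−7=r.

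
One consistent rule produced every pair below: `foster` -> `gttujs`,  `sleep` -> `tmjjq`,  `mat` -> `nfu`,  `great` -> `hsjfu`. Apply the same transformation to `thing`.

Vowels shift forward by 5 and consonants shift forward by 1.
For thing: t(cons)+1=u, h(cons)+1=i, i(vowel)+5=n, n(cons)+1=o, g(cons)+1=h.

uinoh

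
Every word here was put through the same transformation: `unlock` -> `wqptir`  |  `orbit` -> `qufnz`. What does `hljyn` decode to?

In unlock: u→w is +2, n→q is +3, l→p is +4, o→t is +5 — the shift increases by 1 each position. Letter i (0-indexed) is shifted by i+2, so successive shifts are 2, 3, 4, ….
Decoding hljyn: h−2=f, l−3=i, j−4=f, y−5=t, n−6=h.

fifth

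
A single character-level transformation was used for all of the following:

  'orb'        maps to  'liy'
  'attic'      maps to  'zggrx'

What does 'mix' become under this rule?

nrc

Each letter is replaced by its mirror in the alphabet: a↔z, b↔y, c↔x, and so on (the Atbash cipher).
For mix: m↔n, i↔r, x↔c.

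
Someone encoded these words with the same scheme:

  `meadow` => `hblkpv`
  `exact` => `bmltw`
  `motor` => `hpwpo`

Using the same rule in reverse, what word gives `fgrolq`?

spiral

m(12)→h(7) and e(4)→b(1) fit y≡17x+11 (mod 26); the inverse of 17 mod 26 is 23. Treating letters as 0–25, the rule is x ↦ 17x + 11 (mod 26).
Reversing it on fgrolq: f(5)→23·(5−11)≡18=s; g(6)→23·(6−11)≡15=p; r(17)→23·(17−11)≡8=i; o(14)→23·(14−11)≡17=r; l(11)→23·(11−11)≡0=a; q(16)→23·(16−11)≡11=l (all mod 26).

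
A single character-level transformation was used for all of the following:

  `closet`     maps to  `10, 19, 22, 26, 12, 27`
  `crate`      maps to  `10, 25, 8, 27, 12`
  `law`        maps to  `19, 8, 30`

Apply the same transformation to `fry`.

13, 25, 32

c is letter #3 and maps to 10: an offset of 7. Letters become their 1-based position plus 7 (so a→8, b→9, …).
On fry: f=6→13, r=18→25, y=25→32.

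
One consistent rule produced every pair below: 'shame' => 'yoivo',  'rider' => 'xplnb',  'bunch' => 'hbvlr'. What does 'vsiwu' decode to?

plank

In shame: s→y is +6, h→o is +7, a→i is +8, m→v is +9 — the shift increases by 1 each position. Each letter shifts forward by (position + 6), i.e. 6, 7, 8, … — the shift grows by one for each successive letter.
Decoding vsiwu: v−6=p, s−7=l, i−8=a, w−9=n, u−10=k.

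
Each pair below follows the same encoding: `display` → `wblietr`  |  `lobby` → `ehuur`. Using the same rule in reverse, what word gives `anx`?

Compare letters: d→w is +19, i→b is +19, s→l is +19 — a constant shift. Each letter is shifted forward by 19 in the alphabet (a Caesar shift of +19).
Reversing it on anx: a−19=h, n−19=u, x−19=e.

hue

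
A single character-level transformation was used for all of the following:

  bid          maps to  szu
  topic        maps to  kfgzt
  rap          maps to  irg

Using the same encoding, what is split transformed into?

jgczk

Each letter is shifted forward by 17 in the alphabet (a Caesar shift of +17).
Applying it to split: s+17=j, p+17=g, l+17=c, i+17=z, t+17=k.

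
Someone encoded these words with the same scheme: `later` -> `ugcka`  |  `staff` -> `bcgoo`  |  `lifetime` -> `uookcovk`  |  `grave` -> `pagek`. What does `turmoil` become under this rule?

caavuou

The shift depends on letter class: consonant l→u is +9, but vowel a→g is +6. Two shifts are in play — +6 for a/e/i/o/u, +9 for every other letter.
For turmoil: t(cons)+9=c, u(vowel)+6=a, r(cons)+9=a, m(cons)+9=v, o(vowel)+6=u, i(vowel)+6=o, l(cons)+9=u.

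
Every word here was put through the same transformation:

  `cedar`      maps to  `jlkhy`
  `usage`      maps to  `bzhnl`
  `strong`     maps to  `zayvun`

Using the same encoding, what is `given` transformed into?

Compare letters: c→j is +7, e→l is +7, d→k is +7 — a constant shift. Each letter is shifted forward by 7 in the alphabet (a Caesar shift of +7).
On given: g+7=n, i+7=p, v+7=c, e+7=l, n+7=u.

npclu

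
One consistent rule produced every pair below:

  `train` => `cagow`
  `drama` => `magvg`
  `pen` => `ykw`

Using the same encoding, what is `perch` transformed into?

The shift depends on letter class: consonant t→c is +9, but vowel a→g is +6. The rule splits by letter class: vowels +6, consonants +9.
Applying it to perch: p(cons)+9=y, e(vowel)+6=k, r(cons)+9=a, c(cons)+9=l, h(cons)+9=q.

ykalq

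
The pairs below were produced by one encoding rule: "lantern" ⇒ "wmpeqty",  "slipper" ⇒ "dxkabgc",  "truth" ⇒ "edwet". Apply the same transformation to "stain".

Shifts by position in lantern: pos 0: l→w (+11), pos 1: a→m (+12), pos 2: n→p (+2), pos 3: t→e (+11), pos 4: e→q (+12), pos 5: r→t (+2) — repeating every 3. The shifts repeat in a cycle of length 3: positions 0,1,… shift by +11, +12, +2, then the pattern repeats.
For stain: s+11=d, t+12=f, a+2=c, i+11=t, n+12=z.

dfctz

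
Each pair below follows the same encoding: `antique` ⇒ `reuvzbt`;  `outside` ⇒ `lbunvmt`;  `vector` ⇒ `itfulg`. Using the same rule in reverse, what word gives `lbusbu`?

output

a(0)→r(17) and n(13)→e(4) fit y≡7x+17 (mod 26); the inverse of 7 mod 26 is 15. This is an affine cipher: with a=0,…,z=25, each position x becomes (7x+17) mod 26.
Decoding lbusbu: l(11)→15·(11−17)≡14=o; b(1)→15·(1−17)≡20=u; u(20)→15·(20−17)≡19=t; s(18)→15·(18−17)≡15=p; b(1)→15·(1−17)≡20=u; u(20)→15·(20−17)≡19=t (all mod 26).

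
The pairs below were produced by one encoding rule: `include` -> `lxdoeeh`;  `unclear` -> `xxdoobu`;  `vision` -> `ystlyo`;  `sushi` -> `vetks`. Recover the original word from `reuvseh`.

outside

It's a Vigenère-style cipher with numeric key [3,10,1]: position i shifts by key[i mod 3].
Reversing it on reuvseh: r−3=o, e−10=u, u−1=t, v−3=s, s−10=i, e−1=d, h−3=e.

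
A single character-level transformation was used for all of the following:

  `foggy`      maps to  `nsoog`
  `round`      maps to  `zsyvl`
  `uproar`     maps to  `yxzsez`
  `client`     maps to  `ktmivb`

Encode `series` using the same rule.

aizmia

The shift depends on letter class: consonant f→n is +8, but vowel o→s is +4. Vowels shift forward by 4 and consonants shift forward by 8.
Applying it to series: s(cons)+8=a, e(vowel)+4=i, r(cons)+8=z, i(vowel)+4=m, e(vowel)+4=i, s(cons)+8=a.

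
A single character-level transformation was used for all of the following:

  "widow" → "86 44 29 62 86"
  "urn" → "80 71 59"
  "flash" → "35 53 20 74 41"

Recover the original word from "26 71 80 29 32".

crude

w(#23)→86 and i(#9)→44: differences scale by 3, so n = 3·pos + 17. The formula is n = 3×(alphabet index, a=1) + 17.
Decoding 26 71 80 29 32: 26→(26−17)÷3=3=c, 71→(71−17)÷3=18=r, 80→(80−17)÷3=21=u, 29→(29−17)÷3=4=d, 32→(32−17)÷3=5=e.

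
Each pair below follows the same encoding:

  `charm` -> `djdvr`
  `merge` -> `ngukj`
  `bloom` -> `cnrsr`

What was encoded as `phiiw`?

offer

Each letter shifts forward by (position + 1), i.e. 1, 2, 3, … — the shift grows by one for each successive letter.
Reversing it on phiiw: p−1=o, h−2=f, i−3=f, i−4=e, w−5=r.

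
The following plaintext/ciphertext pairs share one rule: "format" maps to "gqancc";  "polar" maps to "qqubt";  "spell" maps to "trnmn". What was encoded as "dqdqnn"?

Shifts by position in format: pos 0: f→g (+1), pos 1: o→q (+2), pos 2: r→a (+9), pos 3: m→n (+1), pos 4: a→c (+2), pos 5: t→c (+9) — repeating every 3. The shifts repeat in a cycle of length 3: positions 0,1,… shift by +1, +2, +9, then the pattern repeats.
Decoding dqdqnn: d−1=c, q−2=o, d−9=u, q−1=p, n−2=l, n−9=e.

couple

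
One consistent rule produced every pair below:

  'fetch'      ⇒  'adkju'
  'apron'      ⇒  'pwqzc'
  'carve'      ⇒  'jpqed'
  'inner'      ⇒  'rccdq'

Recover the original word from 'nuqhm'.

shrub

f(5)→a(0) and e(4)→d(3) fit y≡23x+15 (mod 26); the inverse of 23 mod 26 is 17. Each letter's alphabet position (a=0..z=25) is mapped through 23·x+15 mod 26 — an affine cipher.
Decoding nuqhm: n(13)→17·(13−15)≡18=s; u(20)→17·(20−15)≡7=h; q(16)→17·(16−15)≡17=r; h(7)→17·(7−15)≡20=u; m(12)→17·(12−15)≡1=b (all mod 26).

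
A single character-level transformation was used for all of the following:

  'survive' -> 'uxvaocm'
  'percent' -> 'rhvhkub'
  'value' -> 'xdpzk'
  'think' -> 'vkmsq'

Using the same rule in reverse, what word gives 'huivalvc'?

frequent

In survive: s→u is +2, u→x is +3, r→v is +4, v→a is +5 — the shift increases by 1 each position. Each letter shifts forward by (position + 2), i.e. 2, 3, 4, … — the shift grows by one for each successive letter.
Decoding huivalvc: h−2=f, u−3=r, i−4=e, v−5=q, a−6=u, l−7=e, v−8=n, c−9=t.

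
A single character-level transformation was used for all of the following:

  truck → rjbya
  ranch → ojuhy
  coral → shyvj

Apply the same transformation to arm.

The output letters match the input read backwards, each shifted +7: truck reversed is kcurt. Read the word backwards and shift each letter +7.
For arm: reverse → mra; then shift: m+7=t, r+7=y, a+7=h.

tyh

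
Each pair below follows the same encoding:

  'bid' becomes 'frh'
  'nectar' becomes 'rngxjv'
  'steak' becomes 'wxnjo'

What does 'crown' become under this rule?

gvxar

The shift depends on letter class: consonant b→f is +4, but vowel i→r is +9. The rule splits by letter class: vowels +9, consonants +4.
On crown: c(cons)+4=g, r(cons)+4=v, o(vowel)+9=x, w(cons)+4=a, n(cons)+4=r.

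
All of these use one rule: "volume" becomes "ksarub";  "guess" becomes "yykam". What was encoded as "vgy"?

sap

The output letters match the input read backwards, each shifted +6: volume reversed is emulov. The word is reversed, then every letter is shifted forward by 6.
Undoing it on vgy: shift back: v−6=p, g−6=a, y−6=s → pas; then reverse → sap.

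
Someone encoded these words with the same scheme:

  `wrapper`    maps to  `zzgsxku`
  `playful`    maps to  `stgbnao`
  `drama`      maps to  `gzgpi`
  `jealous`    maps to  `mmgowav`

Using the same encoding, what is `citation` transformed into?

fqzdborv

Shifts by position in wrapper: pos 0: w→z (+3), pos 1: r→z (+8), pos 2: a→g (+6), pos 3: p→s (+3), pos 4: p→x (+8), pos 5: e→k (+6) — repeating every 3. The shifts repeat in a cycle of length 3: positions 0,1,… shift by +3, +8, +6, then the pattern repeats.
On citation: c+3=f, i+8=q, t+6=z, a+3=d, t+8=b, i+6=o, o+3=r, n+8=v.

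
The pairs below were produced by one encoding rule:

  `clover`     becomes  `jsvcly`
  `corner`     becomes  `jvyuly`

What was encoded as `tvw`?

Compare letters: c→j is +7, l→s is +7, o→v is +7 — a constant shift. Each letter is shifted forward by 7 in the alphabet (a Caesar shift of +7).
Decoding tvw: t−7=m, v−7=o, w−7=p.

mop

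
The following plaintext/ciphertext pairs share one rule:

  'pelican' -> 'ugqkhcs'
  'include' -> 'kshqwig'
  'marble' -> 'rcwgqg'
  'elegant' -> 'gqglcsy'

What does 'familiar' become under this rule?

Two shifts are in play — +2 for a/e/i/o/u, +5 for every other letter.
For familiar: f(cons)+5=k, a(vowel)+2=c, m(cons)+5=r, i(vowel)+2=k, l(cons)+5=q, i(vowel)+2=k, a(vowel)+2=c, r(cons)+5=w.

kcrkqkcw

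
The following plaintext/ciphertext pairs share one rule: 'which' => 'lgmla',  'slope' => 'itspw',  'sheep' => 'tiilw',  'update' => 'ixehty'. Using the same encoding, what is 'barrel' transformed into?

pivvef

The output letters match the input read backwards, each shifted +4: which reversed is hcihw. Read the word backwards and shift each letter +4.
For barrel: reverse → lerrab; then shift: l+4=p, e+4=i, r+4=v, r+4=v, a+4=e, b+4=f.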